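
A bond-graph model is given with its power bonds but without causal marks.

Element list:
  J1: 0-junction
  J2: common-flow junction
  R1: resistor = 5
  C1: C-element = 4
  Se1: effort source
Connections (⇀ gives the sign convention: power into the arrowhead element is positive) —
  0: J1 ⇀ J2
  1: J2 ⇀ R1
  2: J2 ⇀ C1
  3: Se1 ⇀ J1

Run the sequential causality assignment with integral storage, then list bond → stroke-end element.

b0 stroke→J2
b1 stroke→R1
b2 stroke→J2
b3 stroke→J1

b3 stroke→J1  (Se1 fixes effort; stroke away)
b0 stroke→J2  (J1 effort already set via bond 3)
b2 stroke→J2  (prefer integral on C1)
b1 stroke→R1  (closing 1-jn rule on J2)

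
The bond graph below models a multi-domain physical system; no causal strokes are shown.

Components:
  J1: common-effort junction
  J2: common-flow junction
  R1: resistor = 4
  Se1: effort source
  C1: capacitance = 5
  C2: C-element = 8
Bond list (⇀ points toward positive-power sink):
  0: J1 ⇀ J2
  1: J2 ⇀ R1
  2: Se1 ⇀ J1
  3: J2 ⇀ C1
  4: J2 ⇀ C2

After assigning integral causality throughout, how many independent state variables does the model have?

b2 stroke at J1  (Se1 (Se) sets effort on bond)
b0 stroke at J2  (J1 effort already set via bond 2)
b3 stroke at J2  (C1 outputs effort q/C1)
b4 stroke at J2  (prefer integral on C2)
b1 stroke at R1  (closing 1-jn rule on J2)

2  (C1, C2 all integral)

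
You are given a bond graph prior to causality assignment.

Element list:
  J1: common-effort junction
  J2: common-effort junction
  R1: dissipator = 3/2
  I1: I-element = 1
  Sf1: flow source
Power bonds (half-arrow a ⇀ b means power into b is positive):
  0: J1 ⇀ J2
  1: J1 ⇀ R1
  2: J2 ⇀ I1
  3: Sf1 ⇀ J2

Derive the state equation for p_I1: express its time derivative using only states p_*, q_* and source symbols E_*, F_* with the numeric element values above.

β3 stroke→Sf1  (Sf1 (Sf) sets flow on bond)
β2 stroke→I1  (I1 outputs flow p/I1)
β0 stroke→J2  (only one effort-in slot at J2)
β1 stroke→J1  (J1: last free bond brings effort in)

dp_I1/dt = 3*F_Sf1/2 - 3*p_I1/2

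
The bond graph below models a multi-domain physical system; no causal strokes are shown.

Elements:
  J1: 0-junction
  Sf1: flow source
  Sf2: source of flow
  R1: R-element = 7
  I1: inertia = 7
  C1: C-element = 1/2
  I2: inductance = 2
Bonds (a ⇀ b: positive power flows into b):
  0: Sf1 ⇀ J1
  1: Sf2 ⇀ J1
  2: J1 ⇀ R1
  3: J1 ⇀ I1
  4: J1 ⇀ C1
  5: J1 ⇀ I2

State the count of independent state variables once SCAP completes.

b0 stroke at Sf1  (source Sf1 imposes f)
b1 stroke at Sf2  (Sf2: flow source, stroke at near end)
b3 stroke at I1  (I1: I, integral causality)
b4 stroke at J1  (C1: C, integral causality)
b2 stroke at R1  (0-jn J1 has e-setter on 4)
b5 stroke at I2  (common-e at J1 fixed by 4)

3  (C1, I1, I2 all integral)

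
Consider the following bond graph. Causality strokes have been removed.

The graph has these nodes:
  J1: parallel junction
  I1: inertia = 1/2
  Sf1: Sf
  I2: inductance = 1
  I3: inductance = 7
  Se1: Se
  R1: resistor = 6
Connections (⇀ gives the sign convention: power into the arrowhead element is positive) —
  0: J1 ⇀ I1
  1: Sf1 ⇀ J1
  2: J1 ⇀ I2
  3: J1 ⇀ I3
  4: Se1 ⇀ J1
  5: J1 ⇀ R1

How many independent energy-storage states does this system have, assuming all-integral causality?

#1 →Sf1  (Sf1 fixes flow; stroke at Sf1)
#4 →J1  (Se1 fixes effort; stroke away)
#0 →I1  (J1 effort already set via bond 4)
#2 →I2  (J1 effort already set via bond 4)
#3 →I3  (J1 effort already set via bond 4)
#5 →R1  (J1: bond 4 brought effort, rest push out)

3  (I1, I2, I3 all integral)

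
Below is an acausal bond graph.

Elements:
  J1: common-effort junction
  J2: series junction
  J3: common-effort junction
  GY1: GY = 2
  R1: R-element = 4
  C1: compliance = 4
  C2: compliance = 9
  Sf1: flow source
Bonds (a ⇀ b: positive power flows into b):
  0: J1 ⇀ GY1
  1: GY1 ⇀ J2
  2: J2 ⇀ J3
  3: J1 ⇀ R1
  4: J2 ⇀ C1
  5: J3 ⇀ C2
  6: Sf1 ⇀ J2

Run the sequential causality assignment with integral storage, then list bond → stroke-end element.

#6 |Sf1  (Sf1: flow source, stroke at near end)
#1 |J2  (common-f at J2 fixed by 6)
#2 |J2  (common-f at J2 fixed by 6)
#4 |J2  (common-f at J2 fixed by 6)
#5 |J3  (only one effort-in slot at J3)
#0 |J1  (GY GY1: same side as bond 1)
#3 |R1  (J1: bond 0 brought effort, rest push out)

b0 →J1
b1 →J2
b2 →J2
b3 →R1
b4 →J2
b5 →J3
b6 →Sf1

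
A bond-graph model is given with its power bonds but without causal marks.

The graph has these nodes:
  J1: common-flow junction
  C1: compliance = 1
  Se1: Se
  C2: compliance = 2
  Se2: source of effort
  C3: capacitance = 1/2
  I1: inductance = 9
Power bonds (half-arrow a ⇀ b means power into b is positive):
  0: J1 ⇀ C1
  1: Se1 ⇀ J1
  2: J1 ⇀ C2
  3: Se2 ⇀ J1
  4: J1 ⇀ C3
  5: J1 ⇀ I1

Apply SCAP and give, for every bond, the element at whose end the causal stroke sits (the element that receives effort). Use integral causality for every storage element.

bond 0 |J1
bond 1 |J1
bond 2 |J1
bond 3 |J1
bond 4 |J1
bond 5 |I1

#1 |J1  (Se1 (Se) sets effort on bond)
#3 |J1  (Se2: effort source, stroke at far end)
#0 |J1  (prefer integral on C1)
#2 |J1  (prefer integral on C2)
#4 |J1  (C3 integral (e out))
#5 |I1  (J1: last free bond brings flow in)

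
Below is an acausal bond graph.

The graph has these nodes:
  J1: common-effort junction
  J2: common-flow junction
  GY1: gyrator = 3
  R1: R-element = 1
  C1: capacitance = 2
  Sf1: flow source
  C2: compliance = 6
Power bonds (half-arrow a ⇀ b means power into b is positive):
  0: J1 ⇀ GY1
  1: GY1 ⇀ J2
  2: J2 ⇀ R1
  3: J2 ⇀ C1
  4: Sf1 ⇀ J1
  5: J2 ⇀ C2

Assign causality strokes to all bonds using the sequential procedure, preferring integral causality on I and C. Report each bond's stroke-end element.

β4 →Sf1  (Sf1: flow source, stroke at near end)
β0 →J1  (only one effort-in slot at J1)
β1 →J2  (GY GY1: same side as bond 0)
β3 →J2  (C1: C, integral causality)
β5 →J2  (C2 integral (e out))
β2 →R1  (J2: last free bond brings flow in)

β0 →J1
β1 →J2
β2 →R1
β3 →J2
β4 →Sf1
β5 →J2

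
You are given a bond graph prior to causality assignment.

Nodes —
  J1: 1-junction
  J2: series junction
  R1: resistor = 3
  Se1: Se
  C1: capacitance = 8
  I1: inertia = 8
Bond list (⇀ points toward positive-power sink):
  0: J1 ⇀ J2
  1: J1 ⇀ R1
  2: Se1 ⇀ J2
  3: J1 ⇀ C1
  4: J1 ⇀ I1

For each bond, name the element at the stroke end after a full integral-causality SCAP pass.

b2 |J2  (Se1 (Se) sets effort on bond)
b0 |J1  (J2: last free bond brings flow in)
b3 |J1  (prefer integral on C1)
b4 |I1  (I1: I, integral causality)
b1 |J1  (common-f at J1 fixed by 4)

β0 |J1
β1 |J1
β2 |J2
β3 |J1
β4 |I1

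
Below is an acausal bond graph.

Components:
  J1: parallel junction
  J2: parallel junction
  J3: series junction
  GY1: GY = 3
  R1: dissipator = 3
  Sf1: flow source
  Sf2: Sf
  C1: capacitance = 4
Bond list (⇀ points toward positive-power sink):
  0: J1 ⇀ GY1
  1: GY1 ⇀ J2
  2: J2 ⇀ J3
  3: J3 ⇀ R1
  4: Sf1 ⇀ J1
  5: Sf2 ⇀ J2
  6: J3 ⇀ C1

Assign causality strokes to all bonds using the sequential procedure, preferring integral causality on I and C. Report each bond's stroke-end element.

bond 4 |Sf1  (Sf1 (Sf) sets flow on bond)
bond 5 |Sf2  (Sf2: flow source, stroke at near end)
bond 0 |J1  (only one effort-in slot at J1)
bond 1 |J2  (through GY1, causality inverts; strokes same side of GY1)
bond 2 |J3  (J2: bond 1 brought effort, rest push out)
bond 6 |J3  (C1 outputs effort q/C1)
bond 3 |R1  (only one flow-in slot at J3)

β0 |J1
β1 |J2
β2 |J3
β3 |R1
β4 |Sf1
β5 |Sf2
β6 |J3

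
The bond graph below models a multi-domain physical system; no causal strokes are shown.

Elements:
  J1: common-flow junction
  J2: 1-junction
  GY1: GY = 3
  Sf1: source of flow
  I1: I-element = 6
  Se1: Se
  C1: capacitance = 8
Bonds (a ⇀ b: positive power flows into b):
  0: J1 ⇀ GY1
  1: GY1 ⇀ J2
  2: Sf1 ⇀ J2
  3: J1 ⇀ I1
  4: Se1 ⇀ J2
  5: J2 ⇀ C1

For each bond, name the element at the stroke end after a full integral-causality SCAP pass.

#2 |Sf1  (Sf1 fixes flow; stroke at Sf1)
#4 |J2  (source Se1 imposes e)
#1 |J2  (1-jn J2 has f-setter on 2)
#5 |J2  (J2: bond 2 brought flow, rest push out)
#0 |J1  (GY GY1: same side as bond 1)
#3 |I1  (J1: last free bond brings flow in)

#0 stroke at J1
#1 stroke at J2
#2 stroke at Sf1
#3 stroke at I1
#4 stroke at J2
#5 stroke at J2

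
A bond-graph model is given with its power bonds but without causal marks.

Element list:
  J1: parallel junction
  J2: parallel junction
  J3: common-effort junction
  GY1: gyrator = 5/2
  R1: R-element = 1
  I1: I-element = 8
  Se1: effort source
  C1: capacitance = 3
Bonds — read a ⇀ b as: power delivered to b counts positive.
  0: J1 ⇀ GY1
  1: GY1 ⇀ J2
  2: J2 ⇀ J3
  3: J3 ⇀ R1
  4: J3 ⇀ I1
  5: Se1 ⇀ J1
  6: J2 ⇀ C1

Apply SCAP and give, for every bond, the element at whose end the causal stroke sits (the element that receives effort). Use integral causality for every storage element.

#5 stroke→J1  (Se1 (Se) sets effort on bond)
#0 stroke→GY1  (J1 effort already set via bond 5)
#1 stroke→GY1  (through GY1, causality inverts; strokes same side of GY1)
#4 stroke→I1  (I1 integral (f out))
#6 stroke→J2  (C1 outputs effort q/C1)
#2 stroke→J3  (0-jn J2 has e-setter on 6)
#3 stroke→R1  (0-jn J3 has e-setter on 2)

bond 0 |GY1
bond 1 |GY1
bond 2 |J3
bond 3 |R1
bond 4 |I1
bond 5 |J1
bond 6 |J2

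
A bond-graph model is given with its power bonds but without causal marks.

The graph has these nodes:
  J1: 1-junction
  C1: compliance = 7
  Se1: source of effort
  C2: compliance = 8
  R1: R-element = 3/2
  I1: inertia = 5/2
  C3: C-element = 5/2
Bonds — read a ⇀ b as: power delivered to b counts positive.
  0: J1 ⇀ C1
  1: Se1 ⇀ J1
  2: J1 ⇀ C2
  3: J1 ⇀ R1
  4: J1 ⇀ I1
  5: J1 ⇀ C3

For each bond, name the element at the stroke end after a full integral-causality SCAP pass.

bond 0 |J1
bond 1 |J1
bond 2 |J1
bond 3 |J1
bond 4 |I1
bond 5 |J1

β1 stroke→J1  (source Se1 imposes e)
β0 stroke→J1  (C1 outputs effort q/C1)
β2 stroke→J1  (C2 outputs effort q/C2)
β4 stroke→I1  (prefer integral on I1)
β3 stroke→J1  (common-f at J1 fixed by 4)
β5 stroke→J1  (J1 flow already set via bond 4)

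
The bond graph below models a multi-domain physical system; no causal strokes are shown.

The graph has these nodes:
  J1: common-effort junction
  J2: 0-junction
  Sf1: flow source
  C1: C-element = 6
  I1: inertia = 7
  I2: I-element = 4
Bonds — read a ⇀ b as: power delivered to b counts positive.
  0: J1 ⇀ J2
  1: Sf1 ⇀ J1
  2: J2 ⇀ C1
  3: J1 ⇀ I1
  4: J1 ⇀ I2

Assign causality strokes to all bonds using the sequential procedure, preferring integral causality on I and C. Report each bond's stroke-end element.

bond 1 →Sf1  (Sf1 fixes flow; stroke at Sf1)
bond 2 →J2  (C1 outputs effort q/C1)
bond 0 →J1  (J2: bond 2 brought effort, rest push out)
bond 3 →I1  (common-e at J1 fixed by 0)
bond 4 →I2  (common-e at J1 fixed by 0)

bond 0 →J1
bond 1 →Sf1
bond 2 →J2
bond 3 →I1
bond 4 →I2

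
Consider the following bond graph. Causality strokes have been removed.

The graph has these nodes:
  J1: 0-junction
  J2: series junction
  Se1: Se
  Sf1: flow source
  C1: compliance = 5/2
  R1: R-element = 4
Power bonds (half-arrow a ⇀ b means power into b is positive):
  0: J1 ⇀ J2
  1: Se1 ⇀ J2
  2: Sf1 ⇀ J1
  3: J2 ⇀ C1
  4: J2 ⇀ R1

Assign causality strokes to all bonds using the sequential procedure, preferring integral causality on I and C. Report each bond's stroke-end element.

b1 |J2  (source Se1 imposes e)
b2 |Sf1  (Sf1 fixes flow; stroke at Sf1)
b0 |J1  (J1: last free bond brings effort in)
b3 |J2  (J2: bond 0 brought flow, rest push out)
b4 |J2  (J2: bond 0 brought flow, rest push out)

b0 →J1
b1 →J2
b2 →Sf1
b3 →J2
b4 →J2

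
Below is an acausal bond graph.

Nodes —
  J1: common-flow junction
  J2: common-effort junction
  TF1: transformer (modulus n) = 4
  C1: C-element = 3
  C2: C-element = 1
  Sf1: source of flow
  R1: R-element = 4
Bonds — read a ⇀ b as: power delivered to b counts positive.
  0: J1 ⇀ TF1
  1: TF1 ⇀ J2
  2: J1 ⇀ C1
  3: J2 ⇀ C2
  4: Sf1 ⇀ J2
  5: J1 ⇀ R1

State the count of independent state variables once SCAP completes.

2  (C1, C2 all integral)

bond 4 stroke at Sf1  (Sf1: flow source, stroke at near end)
bond 2 stroke at J1  (prefer integral on C1)
bond 3 stroke at J2  (C2 integral (e out))
bond 1 stroke at TF1  (J2: bond 3 brought effort, rest push out)
bond 0 stroke at J1  (TF1 one-in-one-out from 1)
bond 5 stroke at R1  (J1 needs exactly one f-in)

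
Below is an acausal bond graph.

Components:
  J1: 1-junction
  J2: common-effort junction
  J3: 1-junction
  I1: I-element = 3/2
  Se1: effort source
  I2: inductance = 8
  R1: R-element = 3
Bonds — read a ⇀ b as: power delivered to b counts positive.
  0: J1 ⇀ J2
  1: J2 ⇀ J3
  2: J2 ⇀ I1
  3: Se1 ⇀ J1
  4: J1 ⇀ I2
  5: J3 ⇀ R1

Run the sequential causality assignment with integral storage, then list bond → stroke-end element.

#0 |J1
#1 |J2
#2 |I1
#3 |J1
#4 |I2
#5 |J3

#3 stroke→J1  (Se1 fixes effort; stroke away)
#2 stroke→I1  (I1 integral (f out))
#4 stroke→I2  (I2: I, integral causality)
#0 stroke→J1  (J1 flow already set via bond 4)
#1 stroke→J2  (only one effort-in slot at J2)
#5 stroke→J3  (common-f at J3 fixed by 1)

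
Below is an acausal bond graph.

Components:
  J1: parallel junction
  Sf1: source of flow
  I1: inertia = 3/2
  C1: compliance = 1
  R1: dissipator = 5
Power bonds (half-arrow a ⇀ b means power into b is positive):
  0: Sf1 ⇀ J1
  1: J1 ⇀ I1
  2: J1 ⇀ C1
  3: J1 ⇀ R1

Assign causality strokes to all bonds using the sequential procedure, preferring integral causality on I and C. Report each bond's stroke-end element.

β0 stroke at Sf1
β1 stroke at I1
β2 stroke at J1
β3 stroke at R1

b0 stroke→Sf1  (Sf1: flow source, stroke at near end)
b1 stroke→I1  (I1 outputs flow p/I1)
b2 stroke→J1  (C1 outputs effort q/C1)
b3 stroke→R1  (J1: bond 2 brought effort, rest push out)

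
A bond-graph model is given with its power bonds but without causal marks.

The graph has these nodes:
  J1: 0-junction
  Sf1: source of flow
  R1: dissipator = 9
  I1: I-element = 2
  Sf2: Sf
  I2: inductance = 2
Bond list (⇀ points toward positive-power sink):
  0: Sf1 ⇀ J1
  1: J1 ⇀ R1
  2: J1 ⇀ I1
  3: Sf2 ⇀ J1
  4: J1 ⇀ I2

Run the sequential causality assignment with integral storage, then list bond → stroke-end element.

β0 →Sf1
β1 →J1
β2 →I1
β3 →Sf2
β4 →I2

bond 0 stroke at Sf1  (Sf1: flow source, stroke at near end)
bond 3 stroke at Sf2  (Sf2: flow source, stroke at near end)
bond 2 stroke at I1  (I1 integral (f out))
bond 4 stroke at I2  (I2: I, integral causality)
bond 1 stroke at J1  (closing 0-jn rule on J1)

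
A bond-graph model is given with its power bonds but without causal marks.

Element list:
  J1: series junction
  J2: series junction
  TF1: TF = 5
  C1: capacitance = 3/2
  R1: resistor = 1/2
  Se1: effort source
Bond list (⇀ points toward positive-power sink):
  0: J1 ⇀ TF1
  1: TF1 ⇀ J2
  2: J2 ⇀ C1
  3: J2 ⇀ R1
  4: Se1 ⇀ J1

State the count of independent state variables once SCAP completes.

b4 |J1  (Se1 (Se) sets effort on bond)
b0 |TF1  (only one flow-in slot at J1)
b1 |J2  (through TF1, causality passes straight; one stroke at TF1)
b2 |J2  (C1 integral (e out))
b3 |R1  (J2: last free bond brings flow in)

1  (C1 all integral)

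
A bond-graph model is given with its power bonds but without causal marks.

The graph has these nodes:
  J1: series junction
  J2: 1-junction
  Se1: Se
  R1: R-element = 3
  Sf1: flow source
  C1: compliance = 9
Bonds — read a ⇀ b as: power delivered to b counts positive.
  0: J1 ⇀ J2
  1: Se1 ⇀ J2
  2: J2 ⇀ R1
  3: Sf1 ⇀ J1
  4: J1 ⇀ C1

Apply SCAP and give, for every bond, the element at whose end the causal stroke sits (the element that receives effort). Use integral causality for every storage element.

b0 stroke→J1
b1 stroke→J2
b2 stroke→J2
b3 stroke→Sf1
b4 stroke→J1

bond 1 stroke at J2  (Se1 fixes effort; stroke away)
bond 3 stroke at Sf1  (source Sf1 imposes f)
bond 0 stroke at J1  (1-jn J1 has f-setter on 3)
bond 4 stroke at J1  (common-f at J1 fixed by 3)
bond 2 stroke at J2  (J2 flow already set via bond 0)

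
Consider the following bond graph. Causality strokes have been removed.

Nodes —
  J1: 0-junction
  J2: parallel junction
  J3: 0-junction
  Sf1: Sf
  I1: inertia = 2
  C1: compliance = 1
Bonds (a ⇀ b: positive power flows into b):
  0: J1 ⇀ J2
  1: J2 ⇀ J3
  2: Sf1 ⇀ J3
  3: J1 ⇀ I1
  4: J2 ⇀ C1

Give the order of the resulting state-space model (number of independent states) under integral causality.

2  (C1, I1 all integral)

bond 2 |Sf1  (Sf1 fixes flow; stroke at Sf1)
bond 1 |J3  (closing 0-jn rule on J3)
bond 3 |I1  (I1 integral (f out))
bond 0 |J1  (only one effort-in slot at J1)
bond 4 |J2  (J2: last free bond brings effort in)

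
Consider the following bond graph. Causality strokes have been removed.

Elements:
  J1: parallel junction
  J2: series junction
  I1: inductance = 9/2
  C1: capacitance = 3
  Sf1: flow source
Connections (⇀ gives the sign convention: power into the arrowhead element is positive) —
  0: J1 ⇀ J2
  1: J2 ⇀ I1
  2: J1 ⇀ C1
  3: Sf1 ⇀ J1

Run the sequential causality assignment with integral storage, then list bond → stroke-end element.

bond 3 →Sf1  (Sf1: flow source, stroke at near end)
bond 1 →I1  (I1 outputs flow p/I1)
bond 0 →J2  (common-f at J2 fixed by 1)
bond 2 →J1  (J1: last free bond brings effort in)

β0 →J2
β1 →I1
β2 →J1
β3 →Sf1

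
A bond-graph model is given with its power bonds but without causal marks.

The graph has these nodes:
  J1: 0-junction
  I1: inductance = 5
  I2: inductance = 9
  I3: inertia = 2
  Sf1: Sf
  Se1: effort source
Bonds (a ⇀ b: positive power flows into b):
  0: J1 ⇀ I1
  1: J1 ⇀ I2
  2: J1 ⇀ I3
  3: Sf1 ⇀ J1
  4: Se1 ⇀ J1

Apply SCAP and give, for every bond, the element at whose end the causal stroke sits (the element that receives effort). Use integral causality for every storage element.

bond 0 →I1
bond 1 →I2
bond 2 →I3
bond 3 →Sf1
bond 4 →J1

bond 3 stroke→Sf1  (Sf1: flow source, stroke at near end)
bond 4 stroke→J1  (source Se1 imposes e)
bond 0 stroke→I1  (J1 effort already set via bond 4)
bond 1 stroke→I2  (0-jn J1 has e-setter on 4)
bond 2 stroke→I3  (J1: bond 4 brought effort, rest push out)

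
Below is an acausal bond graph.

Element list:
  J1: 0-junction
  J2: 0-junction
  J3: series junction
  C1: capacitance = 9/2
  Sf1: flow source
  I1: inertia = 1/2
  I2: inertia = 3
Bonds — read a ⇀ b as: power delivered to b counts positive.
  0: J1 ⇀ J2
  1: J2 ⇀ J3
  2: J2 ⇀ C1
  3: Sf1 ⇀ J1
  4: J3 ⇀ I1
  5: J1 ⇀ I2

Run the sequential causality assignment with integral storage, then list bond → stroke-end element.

b3 stroke→Sf1  (source Sf1 imposes f)
b2 stroke→J2  (C1 integral (e out))
b0 stroke→J1  (J2: bond 2 brought effort, rest push out)
b1 stroke→J3  (common-e at J2 fixed by 2)
b4 stroke→I1  (J3: last free bond brings flow in)
b5 stroke→I2  (J1 effort already set via bond 0)

#0 stroke→J1
#1 stroke→J3
#2 stroke→J2
#3 stroke→Sf1
#4 stroke→I1
#5 stroke→I2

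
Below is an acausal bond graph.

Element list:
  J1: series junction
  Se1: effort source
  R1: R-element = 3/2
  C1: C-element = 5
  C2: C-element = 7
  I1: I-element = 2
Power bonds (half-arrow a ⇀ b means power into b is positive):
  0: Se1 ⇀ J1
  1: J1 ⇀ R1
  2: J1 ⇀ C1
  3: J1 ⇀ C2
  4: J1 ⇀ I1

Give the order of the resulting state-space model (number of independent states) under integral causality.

#0 stroke→J1  (source Se1 imposes e)
#2 stroke→J1  (C1: C, integral causality)
#3 stroke→J1  (prefer integral on C2)
#4 stroke→I1  (prefer integral on I1)
#1 stroke→J1  (1-jn J1 has f-setter on 4)

3  (C1, C2, I1 all integral)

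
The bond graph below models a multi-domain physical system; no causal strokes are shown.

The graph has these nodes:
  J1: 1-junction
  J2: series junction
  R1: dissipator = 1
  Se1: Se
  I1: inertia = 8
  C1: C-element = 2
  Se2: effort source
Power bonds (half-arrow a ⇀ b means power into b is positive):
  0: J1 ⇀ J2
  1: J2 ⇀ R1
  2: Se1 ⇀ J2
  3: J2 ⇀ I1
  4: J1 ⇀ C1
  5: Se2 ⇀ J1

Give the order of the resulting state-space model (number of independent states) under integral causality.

#2 stroke at J2  (Se1 (Se) sets effort on bond)
#5 stroke at J1  (Se2 fixes effort; stroke away)
#3 stroke at I1  (prefer integral on I1)
#0 stroke at J2  (1-jn J2 has f-setter on 3)
#1 stroke at J2  (1-jn J2 has f-setter on 3)
#4 stroke at J1  (1-jn J1 has f-setter on 0)

2  (C1, I1 all integral)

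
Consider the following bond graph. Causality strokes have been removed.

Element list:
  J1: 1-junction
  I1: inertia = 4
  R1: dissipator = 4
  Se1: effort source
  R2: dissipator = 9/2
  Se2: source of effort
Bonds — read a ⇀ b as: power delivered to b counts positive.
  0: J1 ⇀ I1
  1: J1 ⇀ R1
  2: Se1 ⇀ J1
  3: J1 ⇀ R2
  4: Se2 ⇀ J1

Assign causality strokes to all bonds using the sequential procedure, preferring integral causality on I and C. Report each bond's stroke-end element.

b0 →I1
b1 →J1
b2 →J1
b3 →J1
b4 →J1

#2 stroke→J1  (Se1 (Se) sets effort on bond)
#4 stroke→J1  (Se2: effort source, stroke at far end)
#0 stroke→I1  (I1: I, integral causality)
#1 stroke→J1  (J1: bond 0 brought flow, rest push out)
#3 stroke→J1  (common-f at J1 fixed by 0)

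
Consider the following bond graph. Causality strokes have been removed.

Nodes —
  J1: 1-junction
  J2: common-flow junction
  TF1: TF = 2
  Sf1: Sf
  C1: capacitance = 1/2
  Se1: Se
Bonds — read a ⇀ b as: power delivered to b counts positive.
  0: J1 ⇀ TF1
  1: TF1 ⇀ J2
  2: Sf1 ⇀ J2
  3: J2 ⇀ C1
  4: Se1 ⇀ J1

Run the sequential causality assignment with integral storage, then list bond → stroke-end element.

#0 stroke→TF1
#1 stroke→J2
#2 stroke→Sf1
#3 stroke→J2
#4 stroke→J1

b2 stroke→Sf1  (source Sf1 imposes f)
b4 stroke→J1  (Se1 (Se) sets effort on bond)
b0 stroke→TF1  (J1 needs exactly one f-in)
b1 stroke→J2  (common-f at J2 fixed by 2)
b3 stroke→J2  (1-jn J2 has f-setter on 2)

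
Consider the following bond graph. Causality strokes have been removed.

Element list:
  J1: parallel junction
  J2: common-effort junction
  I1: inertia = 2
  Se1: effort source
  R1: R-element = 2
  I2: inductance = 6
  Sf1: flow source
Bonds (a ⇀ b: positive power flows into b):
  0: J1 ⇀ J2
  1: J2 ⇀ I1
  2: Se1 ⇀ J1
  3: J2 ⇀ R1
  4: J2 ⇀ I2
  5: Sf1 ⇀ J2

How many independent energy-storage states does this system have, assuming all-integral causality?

β2 stroke at J1  (Se1: effort source, stroke at far end)
β5 stroke at Sf1  (Sf1: flow source, stroke at near end)
β0 stroke at J2  (J1: bond 2 brought effort, rest push out)
β1 stroke at I1  (0-jn J2 has e-setter on 0)
β3 stroke at R1  (J2 effort already set via bond 0)
β4 stroke at I2  (common-e at J2 fixed by 0)

2  (I1, I2 all integral)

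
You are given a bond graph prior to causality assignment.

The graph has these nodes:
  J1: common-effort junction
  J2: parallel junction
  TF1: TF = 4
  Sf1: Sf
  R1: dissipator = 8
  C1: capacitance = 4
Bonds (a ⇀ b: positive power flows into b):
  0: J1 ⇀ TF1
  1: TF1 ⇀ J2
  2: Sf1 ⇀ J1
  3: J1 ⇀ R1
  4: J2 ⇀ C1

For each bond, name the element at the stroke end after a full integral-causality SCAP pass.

b0 stroke at J1
b1 stroke at TF1
b2 stroke at Sf1
b3 stroke at R1
b4 stroke at J2

β2 stroke at Sf1  (Sf1 (Sf) sets flow on bond)
β4 stroke at J2  (C1 integral (e out))
β1 stroke at TF1  (J2: bond 4 brought effort, rest push out)
β0 stroke at J1  (TF1: transformer flips bond 1)
β3 stroke at R1  (common-e at J1 fixed by 0)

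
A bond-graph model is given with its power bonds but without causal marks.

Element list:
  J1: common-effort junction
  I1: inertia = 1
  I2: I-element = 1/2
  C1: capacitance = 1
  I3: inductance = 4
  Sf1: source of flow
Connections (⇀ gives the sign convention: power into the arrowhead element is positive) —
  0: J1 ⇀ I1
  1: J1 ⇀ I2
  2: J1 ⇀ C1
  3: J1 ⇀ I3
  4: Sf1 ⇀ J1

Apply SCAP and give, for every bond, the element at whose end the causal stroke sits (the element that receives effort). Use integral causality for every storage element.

bond 4 |Sf1  (Sf1 fixes flow; stroke at Sf1)
bond 0 |I1  (I1: I, integral causality)
bond 1 |I2  (I2 outputs flow p/I2)
bond 2 |J1  (prefer integral on C1)
bond 3 |I3  (common-e at J1 fixed by 2)

bond 0 |I1
bond 1 |I2
bond 2 |J1
bond 3 |I3
bond 4 |Sf1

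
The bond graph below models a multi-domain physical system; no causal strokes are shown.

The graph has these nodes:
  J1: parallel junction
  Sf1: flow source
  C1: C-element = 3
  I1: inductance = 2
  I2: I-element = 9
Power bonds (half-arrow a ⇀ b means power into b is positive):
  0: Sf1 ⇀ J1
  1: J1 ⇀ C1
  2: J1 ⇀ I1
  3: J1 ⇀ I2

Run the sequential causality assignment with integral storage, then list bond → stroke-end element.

bond 0 →Sf1
bond 1 →J1
bond 2 →I1
bond 3 →I2

b0 →Sf1  (source Sf1 imposes f)
b1 →J1  (C1 outputs effort q/C1)
b2 →I1  (J1: bond 1 brought effort, rest push out)
b3 →I2  (J1: bond 1 brought effort, rest push out)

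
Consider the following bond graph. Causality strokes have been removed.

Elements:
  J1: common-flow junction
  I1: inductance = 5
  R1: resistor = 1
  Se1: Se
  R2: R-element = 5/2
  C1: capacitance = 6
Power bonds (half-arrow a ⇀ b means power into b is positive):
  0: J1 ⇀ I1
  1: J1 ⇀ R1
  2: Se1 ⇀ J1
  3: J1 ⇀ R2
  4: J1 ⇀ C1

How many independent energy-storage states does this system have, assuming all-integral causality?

2  (C1, I1 all integral)

#2 →J1  (Se1 (Se) sets effort on bond)
#0 →I1  (I1: I, integral causality)
#1 →J1  (J1: bond 0 brought flow, rest push out)
#3 →J1  (common-f at J1 fixed by 0)
#4 →J1  (common-f at J1 fixed by 0)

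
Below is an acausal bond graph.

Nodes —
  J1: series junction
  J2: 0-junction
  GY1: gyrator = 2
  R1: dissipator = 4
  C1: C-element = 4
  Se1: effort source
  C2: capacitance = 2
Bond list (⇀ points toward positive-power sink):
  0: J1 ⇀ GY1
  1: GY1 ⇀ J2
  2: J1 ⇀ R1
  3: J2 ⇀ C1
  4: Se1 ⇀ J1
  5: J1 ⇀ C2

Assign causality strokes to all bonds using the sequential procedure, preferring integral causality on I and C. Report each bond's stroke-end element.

b4 stroke at J1  (source Se1 imposes e)
b3 stroke at J2  (C1: C, integral causality)
b1 stroke at GY1  (0-jn J2 has e-setter on 3)
b0 stroke at GY1  (GY1: gyrator matches bond 1)
b2 stroke at J1  (common-f at J1 fixed by 0)
b5 stroke at J1  (J1: bond 0 brought flow, rest push out)

b0 stroke at GY1
b1 stroke at GY1
b2 stroke at J1
b3 stroke at J2
b4 stroke at J1
b5 stroke at J1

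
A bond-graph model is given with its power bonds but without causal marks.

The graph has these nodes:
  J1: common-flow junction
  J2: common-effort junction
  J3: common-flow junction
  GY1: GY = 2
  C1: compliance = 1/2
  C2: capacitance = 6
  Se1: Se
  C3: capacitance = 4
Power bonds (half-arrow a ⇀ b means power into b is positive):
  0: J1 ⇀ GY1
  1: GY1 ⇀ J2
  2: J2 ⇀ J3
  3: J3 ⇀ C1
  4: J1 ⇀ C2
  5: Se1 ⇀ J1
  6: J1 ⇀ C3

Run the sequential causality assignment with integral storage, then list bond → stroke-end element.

bond 5 stroke→J1  (source Se1 imposes e)
bond 3 stroke→J3  (C1 integral (e out))
bond 2 stroke→J2  (closing 1-jn rule on J3)
bond 1 stroke→GY1  (J2 effort already set via bond 2)
bond 0 stroke→GY1  (GY1 both-in/both-out from 1)
bond 4 stroke→J1  (1-jn J1 has f-setter on 0)
bond 6 stroke→J1  (common-f at J1 fixed by 0)

bond 0 |GY1
bond 1 |GY1
bond 2 |J2
bond 3 |J3
bond 4 |J1
bond 5 |J1
bond 6 |J1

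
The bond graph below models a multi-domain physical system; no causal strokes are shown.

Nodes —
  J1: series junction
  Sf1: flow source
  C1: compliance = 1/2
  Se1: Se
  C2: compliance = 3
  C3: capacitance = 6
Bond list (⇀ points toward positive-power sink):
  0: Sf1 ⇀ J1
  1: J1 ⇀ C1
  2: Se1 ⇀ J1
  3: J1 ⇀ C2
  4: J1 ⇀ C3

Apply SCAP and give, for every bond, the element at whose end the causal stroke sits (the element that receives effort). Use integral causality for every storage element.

β0 |Sf1  (source Sf1 imposes f)
β2 |J1  (Se1 fixes effort; stroke away)
β1 |J1  (J1: bond 0 brought flow, rest push out)
β3 |J1  (J1 flow already set via bond 0)
β4 |J1  (1-jn J1 has f-setter on 0)

bond 0 stroke at Sf1
bond 1 stroke at J1
bond 2 stroke at J1
bond 3 stroke at J1
bond 4 stroke at J1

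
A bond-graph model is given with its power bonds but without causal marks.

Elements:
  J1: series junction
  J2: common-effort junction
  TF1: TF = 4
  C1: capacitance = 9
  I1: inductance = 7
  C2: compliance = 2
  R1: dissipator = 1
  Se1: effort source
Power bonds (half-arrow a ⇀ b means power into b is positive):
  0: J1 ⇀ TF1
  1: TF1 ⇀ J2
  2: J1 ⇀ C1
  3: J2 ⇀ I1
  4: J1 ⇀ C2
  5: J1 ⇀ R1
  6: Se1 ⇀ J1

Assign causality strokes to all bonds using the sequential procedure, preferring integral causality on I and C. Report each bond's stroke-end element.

b6 →J1  (Se1: effort source, stroke at far end)
b2 →J1  (prefer integral on C1)
b3 →I1  (prefer integral on I1)
b1 →J2  (J2: last free bond brings effort in)
b0 →TF1  (through TF1, causality passes straight; one stroke at TF1)
b4 →J1  (J1: bond 0 brought flow, rest push out)
b5 →J1  (J1 flow already set via bond 0)

β0 stroke→TF1
β1 stroke→J2
β2 stroke→J1
β3 stroke→I1
β4 stroke→J1
β5 stroke→J1
β6 stroke→J1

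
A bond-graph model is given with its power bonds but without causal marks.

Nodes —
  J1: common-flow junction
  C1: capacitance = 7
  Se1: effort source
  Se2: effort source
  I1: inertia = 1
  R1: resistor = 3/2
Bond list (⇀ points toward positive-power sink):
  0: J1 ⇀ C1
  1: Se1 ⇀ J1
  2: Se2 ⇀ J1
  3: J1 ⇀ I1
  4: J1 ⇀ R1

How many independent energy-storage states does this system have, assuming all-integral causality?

β1 →J1  (Se1 fixes effort; stroke away)
β2 →J1  (source Se2 imposes e)
β0 →J1  (C1 outputs effort q/C1)
β3 →I1  (I1 integral (f out))
β4 →J1  (J1 flow already set via bond 3)

2  (C1, I1 all integral)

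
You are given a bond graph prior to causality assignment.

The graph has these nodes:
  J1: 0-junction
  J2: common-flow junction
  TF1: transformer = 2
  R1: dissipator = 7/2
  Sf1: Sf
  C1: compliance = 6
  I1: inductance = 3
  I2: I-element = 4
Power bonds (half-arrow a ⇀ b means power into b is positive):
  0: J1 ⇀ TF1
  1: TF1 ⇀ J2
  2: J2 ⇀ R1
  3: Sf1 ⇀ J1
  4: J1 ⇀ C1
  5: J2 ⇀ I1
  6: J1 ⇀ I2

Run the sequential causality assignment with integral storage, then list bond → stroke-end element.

b3 →Sf1  (Sf1 fixes flow; stroke at Sf1)
b4 →J1  (C1 integral (e out))
b0 →TF1  (common-e at J1 fixed by 4)
b6 →I2  (J1 effort already set via bond 4)
b1 →J2  (through TF1, causality passes straight; one stroke at TF1)
b5 →I1  (I1 outputs flow p/I1)
b2 →J2  (common-f at J2 fixed by 5)

β0 |TF1
β1 |J2
β2 |J2
β3 |Sf1
β4 |J1
β5 |I1
β6 |I2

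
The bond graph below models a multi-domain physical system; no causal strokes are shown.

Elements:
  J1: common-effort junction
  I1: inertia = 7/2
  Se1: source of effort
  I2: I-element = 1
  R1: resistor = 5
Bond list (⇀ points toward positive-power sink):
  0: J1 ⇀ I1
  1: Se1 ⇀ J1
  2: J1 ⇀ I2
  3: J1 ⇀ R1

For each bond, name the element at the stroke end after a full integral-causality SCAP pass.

#1 stroke at J1  (Se1: effort source, stroke at far end)
#0 stroke at I1  (common-e at J1 fixed by 1)
#2 stroke at I2  (common-e at J1 fixed by 1)
#3 stroke at R1  (J1 effort already set via bond 1)

β0 →I1
β1 →J1
β2 →I2
β3 →R1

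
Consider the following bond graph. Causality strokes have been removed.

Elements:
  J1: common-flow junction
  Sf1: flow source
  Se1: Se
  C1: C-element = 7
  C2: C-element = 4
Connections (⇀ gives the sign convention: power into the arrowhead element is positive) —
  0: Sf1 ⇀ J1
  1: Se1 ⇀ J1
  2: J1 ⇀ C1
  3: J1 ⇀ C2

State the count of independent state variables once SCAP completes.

bond 0 |Sf1  (Sf1: flow source, stroke at near end)
bond 1 |J1  (Se1 fixes effort; stroke away)
bond 2 |J1  (J1 flow already set via bond 0)
bond 3 |J1  (J1 flow already set via bond 0)

2  (C1, C2 all integral)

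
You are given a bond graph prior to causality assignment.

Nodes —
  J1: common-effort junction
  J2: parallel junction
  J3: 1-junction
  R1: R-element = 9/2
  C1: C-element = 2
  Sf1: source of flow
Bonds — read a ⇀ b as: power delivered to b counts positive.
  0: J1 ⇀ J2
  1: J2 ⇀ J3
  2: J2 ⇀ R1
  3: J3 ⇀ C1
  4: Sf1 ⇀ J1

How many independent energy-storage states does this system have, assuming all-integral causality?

b4 stroke at Sf1  (Sf1: flow source, stroke at near end)
b0 stroke at J1  (J1 needs exactly one e-in)
b3 stroke at J3  (C1: C, integral causality)
b1 stroke at J2  (J3 needs exactly one f-in)
b2 stroke at R1  (J2 effort already set via bond 1)

1  (C1 all integral)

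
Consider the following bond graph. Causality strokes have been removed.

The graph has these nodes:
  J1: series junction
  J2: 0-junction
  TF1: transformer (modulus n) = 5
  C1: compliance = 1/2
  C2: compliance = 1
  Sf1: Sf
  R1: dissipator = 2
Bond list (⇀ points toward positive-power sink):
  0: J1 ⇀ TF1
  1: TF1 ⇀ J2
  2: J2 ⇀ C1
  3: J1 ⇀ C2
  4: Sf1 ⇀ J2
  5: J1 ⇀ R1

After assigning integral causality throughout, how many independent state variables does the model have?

#4 |Sf1  (Sf1 (Sf) sets flow on bond)
#2 |J2  (C1 outputs effort q/C1)
#1 |TF1  (0-jn J2 has e-setter on 2)
#0 |J1  (TF1 one-in-one-out from 1)
#3 |J1  (C2 outputs effort q/C2)
#5 |R1  (J1: last free bond brings flow in)

2  (C1, C2 all integral)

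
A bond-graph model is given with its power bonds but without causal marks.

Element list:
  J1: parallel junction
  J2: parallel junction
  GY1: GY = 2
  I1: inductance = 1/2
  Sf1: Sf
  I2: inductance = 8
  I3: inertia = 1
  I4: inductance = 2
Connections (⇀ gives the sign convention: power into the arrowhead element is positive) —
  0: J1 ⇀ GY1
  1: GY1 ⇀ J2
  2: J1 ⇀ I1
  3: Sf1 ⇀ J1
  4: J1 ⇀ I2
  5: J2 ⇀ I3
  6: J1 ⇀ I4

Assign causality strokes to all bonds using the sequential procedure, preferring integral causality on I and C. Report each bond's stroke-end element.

β0 |J1
β1 |J2
β2 |I1
β3 |Sf1
β4 |I2
β5 |I3
β6 |I4

b3 stroke→Sf1  (Sf1: flow source, stroke at near end)
b2 stroke→I1  (I1 integral (f out))
b4 stroke→I2  (prefer integral on I2)
b5 stroke→I3  (I3 outputs flow p/I3)
b1 stroke→J2  (only one effort-in slot at J2)
b0 stroke→J1  (GY1 both-in/both-out from 1)
b6 stroke→I4  (common-e at J1 fixed by 0)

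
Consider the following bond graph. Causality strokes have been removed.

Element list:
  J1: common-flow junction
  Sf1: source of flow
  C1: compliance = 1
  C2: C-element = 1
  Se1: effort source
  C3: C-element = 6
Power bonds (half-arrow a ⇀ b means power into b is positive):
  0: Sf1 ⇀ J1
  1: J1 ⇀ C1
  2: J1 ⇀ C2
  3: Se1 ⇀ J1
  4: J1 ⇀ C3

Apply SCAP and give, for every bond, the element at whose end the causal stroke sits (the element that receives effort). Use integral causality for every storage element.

bond 0 →Sf1
bond 1 →J1
bond 2 →J1
bond 3 →J1
bond 4 →J1

β0 →Sf1  (Sf1 (Sf) sets flow on bond)
β3 →J1  (Se1 (Se) sets effort on bond)
β1 →J1  (1-jn J1 has f-setter on 0)
β2 →J1  (common-f at J1 fixed by 0)
β4 →J1  (J1: bond 0 brought flow, rest push out)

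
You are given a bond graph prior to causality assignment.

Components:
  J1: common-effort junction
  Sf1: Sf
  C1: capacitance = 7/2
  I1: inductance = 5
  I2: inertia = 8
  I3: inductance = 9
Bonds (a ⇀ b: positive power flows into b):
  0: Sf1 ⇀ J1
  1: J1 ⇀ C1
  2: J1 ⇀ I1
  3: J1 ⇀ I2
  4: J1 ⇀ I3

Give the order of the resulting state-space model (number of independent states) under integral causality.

4  (C1, I1, I2, I3 all integral)

bond 0 stroke at Sf1  (Sf1 (Sf) sets flow on bond)
bond 1 stroke at J1  (C1 outputs effort q/C1)
bond 2 stroke at I1  (0-jn J1 has e-setter on 1)
bond 3 stroke at I2  (J1 effort already set via bond 1)
bond 4 stroke at I3  (0-jn J1 has e-setter on 1)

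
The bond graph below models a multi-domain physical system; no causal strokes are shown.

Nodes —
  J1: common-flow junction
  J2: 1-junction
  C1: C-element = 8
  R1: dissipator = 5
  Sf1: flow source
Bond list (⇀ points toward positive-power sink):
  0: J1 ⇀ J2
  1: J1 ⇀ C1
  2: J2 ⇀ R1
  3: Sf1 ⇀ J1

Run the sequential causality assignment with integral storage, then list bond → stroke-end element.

β0 stroke→J1
β1 stroke→J1
β2 stroke→J2
β3 stroke→Sf1

#3 stroke at Sf1  (Sf1: flow source, stroke at near end)
#0 stroke at J1  (J1: bond 3 brought flow, rest push out)
#1 stroke at J1  (J1: bond 3 brought flow, rest push out)
#2 stroke at J2  (common-f at J2 fixed by 0)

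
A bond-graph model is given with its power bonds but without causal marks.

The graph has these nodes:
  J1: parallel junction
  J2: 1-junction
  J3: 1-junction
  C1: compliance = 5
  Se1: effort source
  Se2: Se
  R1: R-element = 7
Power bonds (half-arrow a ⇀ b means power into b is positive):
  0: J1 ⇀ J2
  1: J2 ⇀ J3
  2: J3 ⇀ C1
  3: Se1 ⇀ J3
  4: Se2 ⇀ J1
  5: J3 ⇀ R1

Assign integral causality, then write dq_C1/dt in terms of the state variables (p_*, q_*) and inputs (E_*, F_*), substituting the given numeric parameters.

#3 →J3  (Se1 fixes effort; stroke away)
#4 →J1  (Se2 fixes effort; stroke away)
#0 →J2  (0-jn J1 has e-setter on 4)
#1 →J3  (only one flow-in slot at J2)
#2 →J3  (C1 integral (e out))
#5 →R1  (closing 1-jn rule on J3)

dq_C1/dt = E_Se1/7 + E_Se2/7 - q_C1/35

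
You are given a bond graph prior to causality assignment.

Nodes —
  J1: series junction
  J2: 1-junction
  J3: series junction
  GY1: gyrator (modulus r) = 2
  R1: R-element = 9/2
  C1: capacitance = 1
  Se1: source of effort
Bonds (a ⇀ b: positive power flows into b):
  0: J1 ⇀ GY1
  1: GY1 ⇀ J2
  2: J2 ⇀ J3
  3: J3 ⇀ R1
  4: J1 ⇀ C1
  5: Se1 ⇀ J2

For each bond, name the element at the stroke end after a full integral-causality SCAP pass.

bond 5 →J2  (Se1: effort source, stroke at far end)
bond 4 →J1  (C1 outputs effort q/C1)
bond 0 →GY1  (J1: last free bond brings flow in)
bond 1 →GY1  (GY1 both-in/both-out from 0)
bond 2 →J2  (J2 flow already set via bond 1)
bond 3 →J3  (J3 flow already set via bond 2)

b0 stroke→GY1
b1 stroke→GY1
b2 stroke→J2
b3 stroke→J3
b4 stroke→J1
b5 stroke→J2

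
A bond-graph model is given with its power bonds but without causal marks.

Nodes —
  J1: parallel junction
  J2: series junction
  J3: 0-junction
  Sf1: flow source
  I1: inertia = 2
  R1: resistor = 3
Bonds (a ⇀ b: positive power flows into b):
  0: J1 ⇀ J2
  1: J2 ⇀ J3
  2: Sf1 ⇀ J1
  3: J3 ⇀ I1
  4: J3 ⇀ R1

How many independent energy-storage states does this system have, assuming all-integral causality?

b2 →Sf1  (Sf1 (Sf) sets flow on bond)
b0 →J1  (only one effort-in slot at J1)
b1 →J2  (common-f at J2 fixed by 0)
b3 →I1  (prefer integral on I1)
b4 →J3  (closing 0-jn rule on J3)

1  (I1 all integral)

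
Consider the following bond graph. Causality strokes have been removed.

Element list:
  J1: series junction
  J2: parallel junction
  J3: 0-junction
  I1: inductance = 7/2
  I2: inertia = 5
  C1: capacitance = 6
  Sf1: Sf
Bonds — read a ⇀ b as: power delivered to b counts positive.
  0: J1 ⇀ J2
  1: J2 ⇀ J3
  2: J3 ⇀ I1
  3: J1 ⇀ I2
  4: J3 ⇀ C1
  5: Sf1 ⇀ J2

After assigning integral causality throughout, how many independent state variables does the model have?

3  (C1, I1, I2 all integral)

b5 stroke→Sf1  (Sf1 fixes flow; stroke at Sf1)
b2 stroke→I1  (prefer integral on I1)
b3 stroke→I2  (I2: I, integral causality)
b0 stroke→J1  (J1: bond 3 brought flow, rest push out)
b1 stroke→J2  (only one effort-in slot at J2)
b4 stroke→J3  (closing 0-jn rule on J3)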